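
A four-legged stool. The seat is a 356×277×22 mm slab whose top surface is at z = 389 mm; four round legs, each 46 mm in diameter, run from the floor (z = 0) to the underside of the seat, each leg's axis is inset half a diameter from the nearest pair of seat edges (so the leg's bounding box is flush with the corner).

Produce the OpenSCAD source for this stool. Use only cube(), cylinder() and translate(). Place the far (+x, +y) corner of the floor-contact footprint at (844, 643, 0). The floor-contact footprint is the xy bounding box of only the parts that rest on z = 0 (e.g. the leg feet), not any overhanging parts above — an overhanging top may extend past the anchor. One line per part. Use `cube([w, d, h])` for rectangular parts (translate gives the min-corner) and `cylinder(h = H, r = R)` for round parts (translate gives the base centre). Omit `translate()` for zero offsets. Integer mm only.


translate([488, 366, 367]) cube([356, 277, 22]);
translate([511, 389, 0]) cylinder(h = 367, r = 23);
translate([821, 389, 0]) cylinder(h = 367, r = 23);
translate([511, 620, 0]) cylinder(h = 367, r = 23);
translate([821, 620, 0]) cylinder(h = 367, r = 23);


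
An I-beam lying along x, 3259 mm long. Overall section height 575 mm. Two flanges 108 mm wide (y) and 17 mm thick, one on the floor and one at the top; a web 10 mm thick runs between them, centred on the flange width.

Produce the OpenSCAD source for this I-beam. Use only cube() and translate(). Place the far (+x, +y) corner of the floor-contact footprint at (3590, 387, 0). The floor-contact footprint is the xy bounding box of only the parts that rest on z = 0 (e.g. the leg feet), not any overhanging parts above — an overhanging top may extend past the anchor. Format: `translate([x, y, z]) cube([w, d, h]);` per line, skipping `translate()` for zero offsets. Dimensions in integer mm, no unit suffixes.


translate([331, 279, 0]) cube([3259, 108, 17]);
translate([331, 328, 17]) cube([3259, 10, 541]);
translate([331, 279, 558]) cube([3259, 108, 17]);


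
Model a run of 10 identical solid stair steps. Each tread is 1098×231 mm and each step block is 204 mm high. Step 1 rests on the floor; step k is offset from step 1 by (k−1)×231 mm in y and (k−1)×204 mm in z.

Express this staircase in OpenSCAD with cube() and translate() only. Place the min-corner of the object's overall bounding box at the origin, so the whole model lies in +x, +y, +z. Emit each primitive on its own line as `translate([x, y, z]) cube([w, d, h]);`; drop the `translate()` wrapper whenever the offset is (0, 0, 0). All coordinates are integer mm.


cube([1098, 231, 204]);
translate([0, 231, 204]) cube([1098, 231, 204]);
translate([0, 462, 408]) cube([1098, 231, 204]);
translate([0, 693, 612]) cube([1098, 231, 204]);
translate([0, 924, 816]) cube([1098, 231, 204]);
translate([0, 1155, 1020]) cube([1098, 231, 204]);
translate([0, 1386, 1224]) cube([1098, 231, 204]);
translate([0, 1617, 1428]) cube([1098, 231, 204]);
translate([0, 1848, 1632]) cube([1098, 231, 204]);
translate([0, 2079, 1836]) cube([1098, 231, 204]);


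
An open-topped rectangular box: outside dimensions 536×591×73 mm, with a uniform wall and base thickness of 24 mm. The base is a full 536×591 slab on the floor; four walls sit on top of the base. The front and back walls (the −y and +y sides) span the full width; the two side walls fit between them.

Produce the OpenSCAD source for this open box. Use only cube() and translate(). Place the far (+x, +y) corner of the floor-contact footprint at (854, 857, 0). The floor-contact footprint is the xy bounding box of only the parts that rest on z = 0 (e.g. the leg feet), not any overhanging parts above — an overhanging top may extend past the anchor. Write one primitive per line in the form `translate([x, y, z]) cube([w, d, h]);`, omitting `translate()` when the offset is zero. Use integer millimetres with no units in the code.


translate([318, 266, 0]) cube([536, 591, 24]);
translate([318, 266, 24]) cube([536, 24, 49]);
translate([318, 833, 24]) cube([536, 24, 49]);
translate([318, 290, 24]) cube([24, 543, 49]);
translate([830, 290, 24]) cube([24, 543, 49]);


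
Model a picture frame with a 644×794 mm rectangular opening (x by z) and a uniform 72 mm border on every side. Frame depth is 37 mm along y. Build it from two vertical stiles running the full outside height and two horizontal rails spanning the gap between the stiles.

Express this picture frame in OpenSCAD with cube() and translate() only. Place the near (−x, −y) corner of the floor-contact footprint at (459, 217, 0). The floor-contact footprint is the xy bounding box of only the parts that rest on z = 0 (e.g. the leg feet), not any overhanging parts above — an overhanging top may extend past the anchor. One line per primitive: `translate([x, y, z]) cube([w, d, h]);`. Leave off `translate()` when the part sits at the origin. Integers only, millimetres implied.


translate([459, 217, 0]) cube([72, 37, 938]);
translate([1175, 217, 0]) cube([72, 37, 938]);
translate([531, 217, 0]) cube([644, 37, 72]);
translate([531, 217, 866]) cube([644, 37, 72]);


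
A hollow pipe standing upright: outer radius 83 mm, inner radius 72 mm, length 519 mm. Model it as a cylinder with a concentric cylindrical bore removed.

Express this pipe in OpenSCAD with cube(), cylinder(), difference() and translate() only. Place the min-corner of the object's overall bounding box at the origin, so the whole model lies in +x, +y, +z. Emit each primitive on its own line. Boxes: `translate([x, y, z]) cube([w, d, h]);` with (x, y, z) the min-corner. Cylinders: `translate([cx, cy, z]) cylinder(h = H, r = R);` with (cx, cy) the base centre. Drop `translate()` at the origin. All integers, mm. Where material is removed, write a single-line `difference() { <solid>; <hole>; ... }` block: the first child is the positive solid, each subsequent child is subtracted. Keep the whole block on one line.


difference() { translate([83, 83, 0]) cylinder(h = 519, r = 83); translate([83, 83, 0]) cylinder(h = 519, r = 72); }


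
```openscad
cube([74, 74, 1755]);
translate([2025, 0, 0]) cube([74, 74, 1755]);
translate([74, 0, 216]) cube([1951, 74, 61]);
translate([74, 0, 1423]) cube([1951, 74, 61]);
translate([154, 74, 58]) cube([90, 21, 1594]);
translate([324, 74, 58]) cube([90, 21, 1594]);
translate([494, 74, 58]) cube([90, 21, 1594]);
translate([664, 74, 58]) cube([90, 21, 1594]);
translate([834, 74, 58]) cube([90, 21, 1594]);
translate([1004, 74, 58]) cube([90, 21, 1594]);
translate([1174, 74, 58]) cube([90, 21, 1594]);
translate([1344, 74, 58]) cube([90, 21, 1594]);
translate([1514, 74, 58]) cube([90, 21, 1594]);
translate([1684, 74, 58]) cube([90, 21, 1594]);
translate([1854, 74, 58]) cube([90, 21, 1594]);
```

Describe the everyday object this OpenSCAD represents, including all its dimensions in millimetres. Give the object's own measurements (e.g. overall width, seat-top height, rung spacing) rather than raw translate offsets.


A fence section. Two 74×74 mm posts, 1755 mm tall, stand on the floor with a clear span of 1951 mm between their inner faces. Two horizontal rails of 74×61 mm section span the gap between the posts with their undersides at z = 216 mm and z = 1423 mm, flush with the posts' −y face. 11 pickets, each 90 mm wide, 21 mm thick and 1594 mm tall, are fixed to the +y face of the rails with their bottoms at z = 58 mm, spaced across the span with a 80 mm gap after the −x post and between neighbouring pickets, with 81 mm left before the +x post.


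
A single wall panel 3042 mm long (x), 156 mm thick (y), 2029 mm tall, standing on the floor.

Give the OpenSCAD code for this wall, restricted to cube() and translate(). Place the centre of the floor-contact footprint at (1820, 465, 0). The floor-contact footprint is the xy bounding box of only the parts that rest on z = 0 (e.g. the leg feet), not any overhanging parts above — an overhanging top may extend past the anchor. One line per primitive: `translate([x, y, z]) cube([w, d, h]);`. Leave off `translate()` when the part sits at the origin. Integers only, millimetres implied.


translate([299, 387, 0]) cube([3042, 156, 2029]);


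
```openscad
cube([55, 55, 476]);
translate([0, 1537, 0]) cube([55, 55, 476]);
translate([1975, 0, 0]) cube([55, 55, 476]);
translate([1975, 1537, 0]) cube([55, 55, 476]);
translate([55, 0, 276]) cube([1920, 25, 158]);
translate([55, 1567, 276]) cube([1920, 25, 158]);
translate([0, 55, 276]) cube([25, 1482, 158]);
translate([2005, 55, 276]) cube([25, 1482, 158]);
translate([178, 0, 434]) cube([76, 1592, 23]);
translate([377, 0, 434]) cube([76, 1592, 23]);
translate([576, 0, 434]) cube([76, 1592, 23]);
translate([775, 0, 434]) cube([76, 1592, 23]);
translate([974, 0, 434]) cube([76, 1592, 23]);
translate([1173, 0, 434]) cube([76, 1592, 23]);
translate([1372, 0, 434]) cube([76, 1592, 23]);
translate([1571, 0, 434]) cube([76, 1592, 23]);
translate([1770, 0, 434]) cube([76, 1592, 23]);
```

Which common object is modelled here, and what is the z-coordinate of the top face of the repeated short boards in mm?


A bed frame. The slat-top height is 457 mm.

Four posts, four rails, and a row of slats — a bed frame. Slats sit on the rails at z = 276 + 158 = 434; with slat thickness 23, the top is 457 mm.


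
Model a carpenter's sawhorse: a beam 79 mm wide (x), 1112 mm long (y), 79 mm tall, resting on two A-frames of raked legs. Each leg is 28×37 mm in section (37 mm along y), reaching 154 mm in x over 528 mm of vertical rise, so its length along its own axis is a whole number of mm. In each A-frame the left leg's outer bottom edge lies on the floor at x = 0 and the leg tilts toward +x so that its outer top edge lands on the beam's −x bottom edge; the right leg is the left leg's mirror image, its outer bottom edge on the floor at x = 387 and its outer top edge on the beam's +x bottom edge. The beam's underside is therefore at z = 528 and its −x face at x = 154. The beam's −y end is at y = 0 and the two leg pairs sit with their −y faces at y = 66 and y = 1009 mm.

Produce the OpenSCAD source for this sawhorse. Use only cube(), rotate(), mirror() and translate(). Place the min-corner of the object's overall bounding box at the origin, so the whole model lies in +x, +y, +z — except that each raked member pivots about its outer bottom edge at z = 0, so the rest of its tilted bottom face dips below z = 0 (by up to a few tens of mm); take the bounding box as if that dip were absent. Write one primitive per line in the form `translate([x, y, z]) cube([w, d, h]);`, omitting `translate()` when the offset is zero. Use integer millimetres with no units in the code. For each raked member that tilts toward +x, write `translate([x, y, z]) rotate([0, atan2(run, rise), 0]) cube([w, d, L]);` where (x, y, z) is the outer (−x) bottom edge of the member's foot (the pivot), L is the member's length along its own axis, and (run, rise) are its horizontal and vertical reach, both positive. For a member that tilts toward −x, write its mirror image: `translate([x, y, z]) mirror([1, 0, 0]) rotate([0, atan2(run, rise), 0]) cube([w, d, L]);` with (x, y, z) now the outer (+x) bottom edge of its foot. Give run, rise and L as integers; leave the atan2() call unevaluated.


// leg length = √(154² + 528²) = 550
// right-leg outer foot x = 2·154 + 79 = 387
// beam min-corner = (154, 0, 528)
translate([154, 0, 528]) cube([79, 1112, 79]);
translate([0, 66, 0]) rotate([0, atan2(154, 528), 0]) cube([28, 37, 550]);
translate([387, 66, 0]) mirror([1, 0, 0]) rotate([0, atan2(154, 528), 0]) cube([28, 37, 550]);
translate([0, 1009, 0]) rotate([0, atan2(154, 528), 0]) cube([28, 37, 550]);
translate([387, 1009, 0]) mirror([1, 0, 0]) rotate([0, atan2(154, 528), 0]) cube([28, 37, 550]);


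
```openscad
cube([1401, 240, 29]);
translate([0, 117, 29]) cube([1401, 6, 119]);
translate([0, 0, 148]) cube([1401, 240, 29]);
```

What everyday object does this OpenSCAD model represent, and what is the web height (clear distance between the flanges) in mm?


An I-beam. The web height is 119 mm.

Two wide flanges with a thin centred web — an I-beam. Overall 177 mm minus two 29 mm flanges gives a web of 177 − 2·29 = 119 mm.


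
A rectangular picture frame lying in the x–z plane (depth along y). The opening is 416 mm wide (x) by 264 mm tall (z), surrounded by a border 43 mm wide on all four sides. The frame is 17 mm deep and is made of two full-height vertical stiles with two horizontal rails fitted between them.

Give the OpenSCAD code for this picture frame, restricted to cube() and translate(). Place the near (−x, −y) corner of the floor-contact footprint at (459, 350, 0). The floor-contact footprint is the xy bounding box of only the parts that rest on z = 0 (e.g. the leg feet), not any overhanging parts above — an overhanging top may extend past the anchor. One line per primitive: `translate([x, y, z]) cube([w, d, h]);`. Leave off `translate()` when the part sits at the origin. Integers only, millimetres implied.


translate([459, 350, 0]) cube([43, 17, 350]);
translate([918, 350, 0]) cube([43, 17, 350]);
translate([502, 350, 0]) cube([416, 17, 43]);
translate([502, 350, 307]) cube([416, 17, 43]);


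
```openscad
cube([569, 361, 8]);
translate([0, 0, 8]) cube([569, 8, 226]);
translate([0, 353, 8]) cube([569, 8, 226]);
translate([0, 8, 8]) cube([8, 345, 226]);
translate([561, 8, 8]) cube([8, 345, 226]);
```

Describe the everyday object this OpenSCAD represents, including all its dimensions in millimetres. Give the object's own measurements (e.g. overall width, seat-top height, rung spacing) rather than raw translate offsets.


An open-topped rectangular box: outside dimensions 569×361×234 mm, with a uniform wall and base thickness of 8 mm. The base is a full 569×361 slab on the floor; four walls sit on top of the base. The front and back walls (the −y and +y sides) span the full width; the two side walls fit between them.


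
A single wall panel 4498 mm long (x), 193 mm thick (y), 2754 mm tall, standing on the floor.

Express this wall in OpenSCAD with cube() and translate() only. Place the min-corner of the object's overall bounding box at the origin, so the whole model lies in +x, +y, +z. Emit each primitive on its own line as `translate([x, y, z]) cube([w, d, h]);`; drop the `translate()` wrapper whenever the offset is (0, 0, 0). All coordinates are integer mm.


cube([4498, 193, 2754]);


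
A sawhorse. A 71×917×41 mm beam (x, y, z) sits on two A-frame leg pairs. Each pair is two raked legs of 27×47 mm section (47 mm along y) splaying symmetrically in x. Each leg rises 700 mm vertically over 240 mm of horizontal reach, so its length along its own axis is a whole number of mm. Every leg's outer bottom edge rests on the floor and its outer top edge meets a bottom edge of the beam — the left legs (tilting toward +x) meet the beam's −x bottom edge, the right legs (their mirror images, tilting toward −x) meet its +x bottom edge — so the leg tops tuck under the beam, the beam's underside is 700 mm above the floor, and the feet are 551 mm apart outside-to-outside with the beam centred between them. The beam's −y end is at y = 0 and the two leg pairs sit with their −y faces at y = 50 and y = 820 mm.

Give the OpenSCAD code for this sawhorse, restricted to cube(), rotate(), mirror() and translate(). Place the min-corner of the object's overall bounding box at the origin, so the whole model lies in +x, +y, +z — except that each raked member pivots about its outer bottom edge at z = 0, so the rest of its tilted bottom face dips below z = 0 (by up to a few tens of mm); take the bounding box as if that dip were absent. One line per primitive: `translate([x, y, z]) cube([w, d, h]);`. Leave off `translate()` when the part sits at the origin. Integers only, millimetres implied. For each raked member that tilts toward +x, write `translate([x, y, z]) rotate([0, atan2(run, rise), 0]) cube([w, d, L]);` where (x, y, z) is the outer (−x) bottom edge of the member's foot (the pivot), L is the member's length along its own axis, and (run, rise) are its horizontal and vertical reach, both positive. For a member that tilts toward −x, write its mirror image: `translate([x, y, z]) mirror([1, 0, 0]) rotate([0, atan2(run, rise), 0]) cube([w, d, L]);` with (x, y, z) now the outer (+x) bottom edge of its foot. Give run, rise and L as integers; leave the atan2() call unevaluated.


translate([240, 0, 700]) cube([71, 917, 41]);
translate([0, 50, 0]) rotate([0, atan2(240, 700), 0]) cube([27, 47, 740]);
translate([551, 50, 0]) mirror([1, 0, 0]) rotate([0, atan2(240, 700), 0]) cube([27, 47, 740]);
translate([0, 820, 0]) rotate([0, atan2(240, 700), 0]) cube([27, 47, 740]);
translate([551, 820, 0]) mirror([1, 0, 0]) rotate([0, atan2(240, 700), 0]) cube([27, 47, 740]);


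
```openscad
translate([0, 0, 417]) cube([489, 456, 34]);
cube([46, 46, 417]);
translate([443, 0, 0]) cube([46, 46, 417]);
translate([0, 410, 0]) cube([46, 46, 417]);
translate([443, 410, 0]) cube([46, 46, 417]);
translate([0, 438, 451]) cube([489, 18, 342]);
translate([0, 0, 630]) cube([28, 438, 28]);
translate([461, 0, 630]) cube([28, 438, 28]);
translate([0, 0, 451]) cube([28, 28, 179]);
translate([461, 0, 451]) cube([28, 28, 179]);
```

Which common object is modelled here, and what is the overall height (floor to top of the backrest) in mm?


A chair. The overall height is 793 mm.

A slab on four corner posts with a tall panel at the back — a chair. The seat slab sits at z = 417 with thickness 34, and the 342 mm backrest starts at the seat top, so the overall height is 417 + 34 + 342 = 793 mm.


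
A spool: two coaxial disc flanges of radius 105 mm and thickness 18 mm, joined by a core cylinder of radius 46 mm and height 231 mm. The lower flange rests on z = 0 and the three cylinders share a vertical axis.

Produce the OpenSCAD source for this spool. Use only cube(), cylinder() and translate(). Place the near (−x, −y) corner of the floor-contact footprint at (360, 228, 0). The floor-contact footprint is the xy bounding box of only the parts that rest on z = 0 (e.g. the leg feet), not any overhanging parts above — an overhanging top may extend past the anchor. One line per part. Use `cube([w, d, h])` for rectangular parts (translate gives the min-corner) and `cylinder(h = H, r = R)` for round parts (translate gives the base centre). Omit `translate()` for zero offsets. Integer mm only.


translate([465, 333, 0]) cylinder(h = 18, r = 105);
translate([465, 333, 18]) cylinder(h = 231, r = 46);
translate([465, 333, 249]) cylinder(h = 18, r = 105);


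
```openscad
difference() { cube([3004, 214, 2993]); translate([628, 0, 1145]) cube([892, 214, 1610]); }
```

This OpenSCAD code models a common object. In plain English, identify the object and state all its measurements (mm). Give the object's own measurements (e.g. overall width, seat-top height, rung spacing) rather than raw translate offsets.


A wall 3004 mm long (x), 214 mm thick (y), 2993 mm tall, with a rectangular window opening cut through it. The opening is 892 mm wide and 1610 mm tall; its sill is at z = 1145 mm and its near (−x) edge is 628 mm from the wall's −x end. The opening passes through the full wall thickness.


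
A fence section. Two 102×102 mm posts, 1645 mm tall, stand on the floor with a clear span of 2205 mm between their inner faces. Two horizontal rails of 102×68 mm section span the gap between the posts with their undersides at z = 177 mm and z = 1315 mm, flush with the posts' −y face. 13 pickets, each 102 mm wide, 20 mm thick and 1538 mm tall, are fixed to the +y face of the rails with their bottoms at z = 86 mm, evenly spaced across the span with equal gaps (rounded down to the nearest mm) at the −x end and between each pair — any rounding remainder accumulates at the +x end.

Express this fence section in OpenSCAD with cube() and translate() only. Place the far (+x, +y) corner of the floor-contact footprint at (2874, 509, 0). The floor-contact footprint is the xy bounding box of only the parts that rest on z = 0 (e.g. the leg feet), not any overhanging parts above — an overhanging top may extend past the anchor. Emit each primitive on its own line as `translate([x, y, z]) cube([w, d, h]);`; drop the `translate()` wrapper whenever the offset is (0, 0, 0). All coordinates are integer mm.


translate([465, 407, 0]) cube([102, 102, 1645]);
translate([2772, 407, 0]) cube([102, 102, 1645]);
translate([567, 407, 177]) cube([2205, 102, 68]);
translate([567, 407, 1315]) cube([2205, 102, 68]);
translate([629, 509, 86]) cube([102, 20, 1538]);
translate([793, 509, 86]) cube([102, 20, 1538]);
translate([957, 509, 86]) cube([102, 20, 1538]);
translate([1121, 509, 86]) cube([102, 20, 1538]);
translate([1285, 509, 86]) cube([102, 20, 1538]);
translate([1449, 509, 86]) cube([102, 20, 1538]);
translate([1613, 509, 86]) cube([102, 20, 1538]);
translate([1777, 509, 86]) cube([102, 20, 1538]);
translate([1941, 509, 86]) cube([102, 20, 1538]);
translate([2105, 509, 86]) cube([102, 20, 1538]);
translate([2269, 509, 86]) cube([102, 20, 1538]);
translate([2433, 509, 86]) cube([102, 20, 1538]);
translate([2597, 509, 86]) cube([102, 20, 1538]);


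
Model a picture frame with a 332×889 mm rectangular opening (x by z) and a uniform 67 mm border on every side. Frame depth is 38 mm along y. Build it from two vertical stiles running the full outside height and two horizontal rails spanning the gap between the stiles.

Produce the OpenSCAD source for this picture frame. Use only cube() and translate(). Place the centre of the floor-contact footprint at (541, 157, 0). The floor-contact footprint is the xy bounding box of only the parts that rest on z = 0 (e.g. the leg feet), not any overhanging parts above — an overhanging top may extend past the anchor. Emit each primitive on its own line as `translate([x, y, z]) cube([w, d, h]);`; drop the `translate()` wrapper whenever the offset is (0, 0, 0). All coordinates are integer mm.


translate([308, 138, 0]) cube([67, 38, 1023]);
translate([707, 138, 0]) cube([67, 38, 1023]);
translate([375, 138, 0]) cube([332, 38, 67]);
translate([375, 138, 956]) cube([332, 38, 67]);


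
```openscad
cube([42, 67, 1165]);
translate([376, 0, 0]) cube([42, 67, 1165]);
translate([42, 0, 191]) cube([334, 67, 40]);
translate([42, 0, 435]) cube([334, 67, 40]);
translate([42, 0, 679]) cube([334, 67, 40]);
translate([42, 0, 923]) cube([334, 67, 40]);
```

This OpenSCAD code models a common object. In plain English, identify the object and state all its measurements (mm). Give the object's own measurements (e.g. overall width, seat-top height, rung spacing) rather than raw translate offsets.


A straight ladder. Two 42×67 mm vertical rails, 1165 mm tall, stand 418 mm apart (outside-to-outside) with their front faces coplanar on the −y side. 4 rungs, each 67 mm deep and 40 mm tall, span between the inner faces of the rails, front faces flush with the rails. The lowest rung's underside is at z = 191 mm and rungs are spaced 244 mm apart (underside to underside).


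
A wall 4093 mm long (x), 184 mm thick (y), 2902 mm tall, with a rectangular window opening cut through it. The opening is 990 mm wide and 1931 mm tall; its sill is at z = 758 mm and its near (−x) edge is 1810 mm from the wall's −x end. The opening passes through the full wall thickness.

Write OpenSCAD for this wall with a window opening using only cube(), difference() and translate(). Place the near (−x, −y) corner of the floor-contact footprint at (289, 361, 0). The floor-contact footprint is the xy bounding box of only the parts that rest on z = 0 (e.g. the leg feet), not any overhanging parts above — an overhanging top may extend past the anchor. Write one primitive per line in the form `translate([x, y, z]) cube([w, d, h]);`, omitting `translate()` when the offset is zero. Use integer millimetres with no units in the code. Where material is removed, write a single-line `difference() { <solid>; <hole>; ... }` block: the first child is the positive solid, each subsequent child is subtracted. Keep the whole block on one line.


difference() { translate([289, 361, 0]) cube([4093, 184, 2902]); translate([2099, 361, 758]) cube([990, 184, 1931]); }


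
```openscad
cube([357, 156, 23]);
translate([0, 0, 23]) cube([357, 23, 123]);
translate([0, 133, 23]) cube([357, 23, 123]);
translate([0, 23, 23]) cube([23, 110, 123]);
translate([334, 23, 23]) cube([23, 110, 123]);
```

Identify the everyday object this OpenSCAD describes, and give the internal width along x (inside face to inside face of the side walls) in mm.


An open box. The internal width is 311 mm.

A 357×156 base slab with four walls standing on it — an open box. The base is 357 mm wide and the walls are 23 mm thick, so the internal width is 357 − 2 × 23 = 311 mm.


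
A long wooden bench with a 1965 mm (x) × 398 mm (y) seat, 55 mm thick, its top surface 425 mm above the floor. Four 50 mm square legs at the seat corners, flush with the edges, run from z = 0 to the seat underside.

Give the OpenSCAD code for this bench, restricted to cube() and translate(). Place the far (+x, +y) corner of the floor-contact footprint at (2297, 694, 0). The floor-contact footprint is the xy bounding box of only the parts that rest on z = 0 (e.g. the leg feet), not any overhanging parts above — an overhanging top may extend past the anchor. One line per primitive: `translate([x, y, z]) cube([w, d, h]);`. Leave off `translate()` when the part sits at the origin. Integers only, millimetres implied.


translate([332, 296, 370]) cube([1965, 398, 55]);
translate([332, 296, 0]) cube([50, 50, 370]);
translate([332, 644, 0]) cube([50, 50, 370]);
translate([2247, 296, 0]) cube([50, 50, 370]);
translate([2247, 644, 0]) cube([50, 50, 370]);


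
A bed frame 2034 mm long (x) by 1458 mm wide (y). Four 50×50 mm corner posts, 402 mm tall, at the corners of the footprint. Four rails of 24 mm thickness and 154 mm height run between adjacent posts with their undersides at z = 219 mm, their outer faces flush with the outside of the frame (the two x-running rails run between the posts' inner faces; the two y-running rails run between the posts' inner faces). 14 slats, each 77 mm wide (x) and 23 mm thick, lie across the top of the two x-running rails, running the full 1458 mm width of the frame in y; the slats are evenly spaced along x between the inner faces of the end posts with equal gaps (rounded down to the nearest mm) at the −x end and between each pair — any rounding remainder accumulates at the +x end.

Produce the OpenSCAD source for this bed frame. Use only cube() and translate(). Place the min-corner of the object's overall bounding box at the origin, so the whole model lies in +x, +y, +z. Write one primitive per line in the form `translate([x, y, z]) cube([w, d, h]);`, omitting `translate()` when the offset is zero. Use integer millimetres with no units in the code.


cube([50, 50, 402]);
translate([0, 1408, 0]) cube([50, 50, 402]);
translate([1984, 0, 0]) cube([50, 50, 402]);
translate([1984, 1408, 0]) cube([50, 50, 402]);
translate([50, 0, 219]) cube([1934, 24, 154]);
translate([50, 1434, 219]) cube([1934, 24, 154]);
translate([0, 50, 219]) cube([24, 1358, 154]);
translate([2010, 50, 219]) cube([24, 1358, 154]);
translate([107, 0, 373]) cube([77, 1458, 23]);
translate([241, 0, 373]) cube([77, 1458, 23]);
translate([375, 0, 373]) cube([77, 1458, 23]);
translate([509, 0, 373]) cube([77, 1458, 23]);
translate([643, 0, 373]) cube([77, 1458, 23]);
translate([777, 0, 373]) cube([77, 1458, 23]);
translate([911, 0, 373]) cube([77, 1458, 23]);
translate([1045, 0, 373]) cube([77, 1458, 23]);
translate([1179, 0, 373]) cube([77, 1458, 23]);
translate([1313, 0, 373]) cube([77, 1458, 23]);
translate([1447, 0, 373]) cube([77, 1458, 23]);
translate([1581, 0, 373]) cube([77, 1458, 23]);
translate([1715, 0, 373]) cube([77, 1458, 23]);
translate([1849, 0, 373]) cube([77, 1458, 23]);


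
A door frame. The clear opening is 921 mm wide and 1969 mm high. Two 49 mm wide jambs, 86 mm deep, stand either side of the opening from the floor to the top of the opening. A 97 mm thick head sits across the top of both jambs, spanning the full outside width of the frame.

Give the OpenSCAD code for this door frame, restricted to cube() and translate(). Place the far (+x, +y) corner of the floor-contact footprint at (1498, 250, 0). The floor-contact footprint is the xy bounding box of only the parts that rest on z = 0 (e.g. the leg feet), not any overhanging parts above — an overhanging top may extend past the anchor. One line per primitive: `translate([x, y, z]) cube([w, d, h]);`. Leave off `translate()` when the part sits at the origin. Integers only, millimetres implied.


translate([479, 164, 0]) cube([49, 86, 1969]);
translate([1449, 164, 0]) cube([49, 86, 1969]);
translate([479, 164, 1969]) cube([1019, 86, 97]);


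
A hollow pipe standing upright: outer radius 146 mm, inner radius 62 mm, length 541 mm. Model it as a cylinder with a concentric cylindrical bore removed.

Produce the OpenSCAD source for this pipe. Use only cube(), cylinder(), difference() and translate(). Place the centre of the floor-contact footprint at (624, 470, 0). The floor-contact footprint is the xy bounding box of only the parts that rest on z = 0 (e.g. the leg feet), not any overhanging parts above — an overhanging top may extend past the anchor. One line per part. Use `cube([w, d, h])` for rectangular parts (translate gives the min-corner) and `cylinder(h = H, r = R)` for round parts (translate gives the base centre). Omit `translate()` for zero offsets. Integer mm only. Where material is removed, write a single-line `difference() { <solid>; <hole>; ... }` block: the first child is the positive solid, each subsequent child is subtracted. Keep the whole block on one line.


difference() { translate([624, 470, 0]) cylinder(h = 541, r = 146); translate([624, 470, 0]) cylinder(h = 541, r = 62); }


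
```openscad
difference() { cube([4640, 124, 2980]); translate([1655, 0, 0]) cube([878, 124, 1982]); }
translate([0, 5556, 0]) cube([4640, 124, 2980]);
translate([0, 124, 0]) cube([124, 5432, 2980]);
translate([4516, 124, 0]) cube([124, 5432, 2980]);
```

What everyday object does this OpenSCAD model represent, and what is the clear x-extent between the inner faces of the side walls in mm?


A single room. The interior width is 4392 mm.

Four walls enclosing a rectangle with a door in the front wall — a room. Outside width 4640 minus two 124 mm walls gives 4392 mm.


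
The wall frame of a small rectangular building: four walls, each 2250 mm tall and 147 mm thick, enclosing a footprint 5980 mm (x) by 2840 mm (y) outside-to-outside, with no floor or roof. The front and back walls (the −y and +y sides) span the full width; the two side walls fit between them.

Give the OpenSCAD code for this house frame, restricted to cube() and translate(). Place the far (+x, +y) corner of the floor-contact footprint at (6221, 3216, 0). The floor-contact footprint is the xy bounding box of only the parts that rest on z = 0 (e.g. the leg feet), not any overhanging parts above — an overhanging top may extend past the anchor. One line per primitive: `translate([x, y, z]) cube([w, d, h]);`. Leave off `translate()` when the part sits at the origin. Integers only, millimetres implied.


translate([241, 376, 0]) cube([5980, 147, 2250]);
translate([241, 3069, 0]) cube([5980, 147, 2250]);
translate([241, 523, 0]) cube([147, 2546, 2250]);
translate([6074, 523, 0]) cube([147, 2546, 2250]);


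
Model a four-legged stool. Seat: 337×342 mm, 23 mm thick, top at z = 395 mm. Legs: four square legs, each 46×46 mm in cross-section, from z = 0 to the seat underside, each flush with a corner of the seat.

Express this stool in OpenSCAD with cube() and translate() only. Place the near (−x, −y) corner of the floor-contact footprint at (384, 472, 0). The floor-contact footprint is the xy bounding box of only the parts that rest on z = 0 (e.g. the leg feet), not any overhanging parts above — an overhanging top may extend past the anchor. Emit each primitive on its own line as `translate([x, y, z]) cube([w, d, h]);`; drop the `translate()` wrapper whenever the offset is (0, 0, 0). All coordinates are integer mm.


translate([384, 472, 372]) cube([337, 342, 23]);
translate([384, 472, 0]) cube([46, 46, 372]);
translate([675, 472, 0]) cube([46, 46, 372]);
translate([384, 768, 0]) cube([46, 46, 372]);
translate([675, 768, 0]) cube([46, 46, 372]);


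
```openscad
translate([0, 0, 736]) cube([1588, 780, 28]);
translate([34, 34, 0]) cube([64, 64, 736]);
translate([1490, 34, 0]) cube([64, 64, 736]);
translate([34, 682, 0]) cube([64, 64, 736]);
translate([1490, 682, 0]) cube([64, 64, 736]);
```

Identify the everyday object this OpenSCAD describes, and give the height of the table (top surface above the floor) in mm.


A table. The table height is 764 mm.

A 1588×780×28 slab sits at z = 736 on four 64 mm square posts — a table. The top surface is at 736 + 28 = 764 mm.


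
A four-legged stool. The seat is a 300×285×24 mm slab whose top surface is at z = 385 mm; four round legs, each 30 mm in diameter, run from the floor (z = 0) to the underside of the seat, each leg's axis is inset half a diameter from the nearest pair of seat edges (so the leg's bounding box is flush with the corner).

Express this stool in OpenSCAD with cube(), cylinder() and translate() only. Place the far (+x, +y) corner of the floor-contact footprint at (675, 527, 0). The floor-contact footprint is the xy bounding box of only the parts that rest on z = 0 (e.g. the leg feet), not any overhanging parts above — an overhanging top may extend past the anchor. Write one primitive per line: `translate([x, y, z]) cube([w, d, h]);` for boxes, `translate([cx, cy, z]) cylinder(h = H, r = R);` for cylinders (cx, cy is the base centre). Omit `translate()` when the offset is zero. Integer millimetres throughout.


translate([375, 242, 361]) cube([300, 285, 24]);
translate([390, 257, 0]) cylinder(h = 361, r = 15);
translate([660, 257, 0]) cylinder(h = 361, r = 15);
translate([390, 512, 0]) cylinder(h = 361, r = 15);
translate([660, 512, 0]) cylinder(h = 361, r = 15);


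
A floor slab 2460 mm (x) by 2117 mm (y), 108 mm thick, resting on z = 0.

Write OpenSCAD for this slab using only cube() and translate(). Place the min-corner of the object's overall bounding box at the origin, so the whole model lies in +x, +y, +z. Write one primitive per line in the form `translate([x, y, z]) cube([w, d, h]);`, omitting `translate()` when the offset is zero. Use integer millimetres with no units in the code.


cube([2460, 2117, 108]);


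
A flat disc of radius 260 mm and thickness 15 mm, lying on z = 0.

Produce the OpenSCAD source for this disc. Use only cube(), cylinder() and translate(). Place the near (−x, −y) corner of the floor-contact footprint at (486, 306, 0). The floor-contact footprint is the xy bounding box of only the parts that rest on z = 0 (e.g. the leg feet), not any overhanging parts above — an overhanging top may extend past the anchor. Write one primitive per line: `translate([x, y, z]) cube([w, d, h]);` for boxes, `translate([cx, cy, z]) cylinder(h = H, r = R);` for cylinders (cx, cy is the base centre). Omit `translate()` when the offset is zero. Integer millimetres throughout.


translate([746, 566, 0]) cylinder(h = 15, r = 260);


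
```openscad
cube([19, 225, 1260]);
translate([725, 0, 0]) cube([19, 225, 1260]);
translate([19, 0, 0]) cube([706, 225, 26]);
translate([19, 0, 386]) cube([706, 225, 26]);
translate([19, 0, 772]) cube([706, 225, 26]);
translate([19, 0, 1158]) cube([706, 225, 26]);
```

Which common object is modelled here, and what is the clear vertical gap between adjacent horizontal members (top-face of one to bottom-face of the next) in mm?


A bookshelf. The clear shelf gap is 360 mm.

Two tall side panels with 4 horizontal boards between them — a bookshelf. The first two shelf undersides are at z = 0 and z = 386; with shelf thickness 26, the clear gap is 386 − 0 − 26 = 360 mm.


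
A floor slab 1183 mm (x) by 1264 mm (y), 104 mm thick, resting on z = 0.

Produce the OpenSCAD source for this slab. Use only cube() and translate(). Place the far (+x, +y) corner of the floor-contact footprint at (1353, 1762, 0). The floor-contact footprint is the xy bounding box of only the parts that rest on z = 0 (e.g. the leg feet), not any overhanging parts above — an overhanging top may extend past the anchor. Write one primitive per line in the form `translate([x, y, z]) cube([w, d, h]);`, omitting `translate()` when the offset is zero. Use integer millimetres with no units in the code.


translate([170, 498, 0]) cube([1183, 1264, 104]);


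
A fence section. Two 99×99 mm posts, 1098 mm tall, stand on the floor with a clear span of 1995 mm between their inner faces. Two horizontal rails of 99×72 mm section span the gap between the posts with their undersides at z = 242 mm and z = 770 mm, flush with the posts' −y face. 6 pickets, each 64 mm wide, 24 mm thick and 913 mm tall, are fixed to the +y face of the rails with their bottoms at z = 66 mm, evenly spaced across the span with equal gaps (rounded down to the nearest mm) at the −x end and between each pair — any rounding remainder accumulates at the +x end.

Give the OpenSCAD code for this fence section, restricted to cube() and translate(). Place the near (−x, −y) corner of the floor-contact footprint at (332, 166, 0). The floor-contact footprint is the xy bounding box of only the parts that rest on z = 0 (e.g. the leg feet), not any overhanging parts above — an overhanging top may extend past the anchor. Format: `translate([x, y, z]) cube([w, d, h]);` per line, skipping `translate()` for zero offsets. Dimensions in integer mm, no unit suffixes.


translate([332, 166, 0]) cube([99, 99, 1098]);
translate([2426, 166, 0]) cube([99, 99, 1098]);
translate([431, 166, 242]) cube([1995, 99, 72]);
translate([431, 166, 770]) cube([1995, 99, 72]);
translate([661, 265, 66]) cube([64, 24, 913]);
translate([955, 265, 66]) cube([64, 24, 913]);
translate([1249, 265, 66]) cube([64, 24, 913]);
translate([1543, 265, 66]) cube([64, 24, 913]);
translate([1837, 265, 66]) cube([64, 24, 913]);
translate([2131, 265, 66]) cube([64, 24, 913]);


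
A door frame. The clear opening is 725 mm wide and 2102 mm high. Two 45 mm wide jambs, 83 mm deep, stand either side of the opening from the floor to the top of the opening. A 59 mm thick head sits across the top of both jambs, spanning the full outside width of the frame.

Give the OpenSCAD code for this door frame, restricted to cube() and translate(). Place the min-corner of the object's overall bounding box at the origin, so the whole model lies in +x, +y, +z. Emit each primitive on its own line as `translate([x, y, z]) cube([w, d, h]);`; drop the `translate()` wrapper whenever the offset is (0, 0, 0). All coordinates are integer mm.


cube([45, 83, 2102]);
translate([770, 0, 0]) cube([45, 83, 2102]);
translate([0, 0, 2102]) cube([815, 83, 59]);


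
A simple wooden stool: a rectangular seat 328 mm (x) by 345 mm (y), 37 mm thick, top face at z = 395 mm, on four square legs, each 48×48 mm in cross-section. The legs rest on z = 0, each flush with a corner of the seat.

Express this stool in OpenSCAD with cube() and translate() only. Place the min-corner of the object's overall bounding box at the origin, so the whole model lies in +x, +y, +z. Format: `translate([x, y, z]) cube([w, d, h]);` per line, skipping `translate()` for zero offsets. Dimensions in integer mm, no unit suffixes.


translate([0, 0, 358]) cube([328, 345, 37]);
cube([48, 48, 358]);
translate([280, 0, 0]) cube([48, 48, 358]);
translate([0, 297, 0]) cube([48, 48, 358]);
translate([280, 297, 0]) cube([48, 48, 358]);


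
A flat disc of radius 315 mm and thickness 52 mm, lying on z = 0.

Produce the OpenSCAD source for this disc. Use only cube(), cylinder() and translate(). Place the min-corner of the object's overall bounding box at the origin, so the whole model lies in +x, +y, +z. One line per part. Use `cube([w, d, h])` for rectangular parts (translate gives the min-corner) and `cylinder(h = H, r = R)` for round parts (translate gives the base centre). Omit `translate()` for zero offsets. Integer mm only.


translate([315, 315, 0]) cylinder(h = 52, r = 315);
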